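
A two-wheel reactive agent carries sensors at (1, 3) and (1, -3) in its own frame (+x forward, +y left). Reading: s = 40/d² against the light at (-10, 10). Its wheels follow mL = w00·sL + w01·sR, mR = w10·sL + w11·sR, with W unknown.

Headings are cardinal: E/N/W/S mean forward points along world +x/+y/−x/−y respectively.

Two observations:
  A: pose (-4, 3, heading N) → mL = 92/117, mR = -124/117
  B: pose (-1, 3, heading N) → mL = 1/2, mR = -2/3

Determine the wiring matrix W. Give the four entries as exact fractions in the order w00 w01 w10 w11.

obs A: pose=(-4,3,N) → sL=8/9, sR=40/117, mL=92/117, mR=-124/117
obs B: pose=(-1,3,N) → sL=5/9, sR=2/9, mL=1/2, mR=-2/3
sensor matrix S = [[8/9, 40/117], [5/9, 2/9]]; det S = 8/1053
solve [mL_A; mL_B] = S·[w00; w01] and [mR_A; mR_B] = S·[w10; w11]:
  w00 = 1/2, w01 = 1, w10 = -1, w11 = -1/2

1/2 1 -1 -1/2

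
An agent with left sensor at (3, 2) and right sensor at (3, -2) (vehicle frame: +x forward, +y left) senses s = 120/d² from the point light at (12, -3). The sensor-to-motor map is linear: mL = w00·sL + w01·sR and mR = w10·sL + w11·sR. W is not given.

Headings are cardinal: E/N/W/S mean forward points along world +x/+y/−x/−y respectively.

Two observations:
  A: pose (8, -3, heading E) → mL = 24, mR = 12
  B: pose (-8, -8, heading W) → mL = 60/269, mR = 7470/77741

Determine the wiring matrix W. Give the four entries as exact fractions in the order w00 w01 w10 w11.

obs A: pose=(8,-3,E) → sL=24, sR=24, mL=24, mR=12
obs B: pose=(-8,-8,W) → sL=60/289, sR=60/269, mL=60/269, mR=7470/77741
sensor matrix S = [[24, 24], [60/289, 60/269]]; det S = 28800/77741
solve [mL_A; mL_B] = S·[w00; w01] and [mR_A; mR_B] = S·[w10; w11]:
  w00 = 0, w01 = 1, w10 = 1, w11 = -1/2

0 1 1 -1/2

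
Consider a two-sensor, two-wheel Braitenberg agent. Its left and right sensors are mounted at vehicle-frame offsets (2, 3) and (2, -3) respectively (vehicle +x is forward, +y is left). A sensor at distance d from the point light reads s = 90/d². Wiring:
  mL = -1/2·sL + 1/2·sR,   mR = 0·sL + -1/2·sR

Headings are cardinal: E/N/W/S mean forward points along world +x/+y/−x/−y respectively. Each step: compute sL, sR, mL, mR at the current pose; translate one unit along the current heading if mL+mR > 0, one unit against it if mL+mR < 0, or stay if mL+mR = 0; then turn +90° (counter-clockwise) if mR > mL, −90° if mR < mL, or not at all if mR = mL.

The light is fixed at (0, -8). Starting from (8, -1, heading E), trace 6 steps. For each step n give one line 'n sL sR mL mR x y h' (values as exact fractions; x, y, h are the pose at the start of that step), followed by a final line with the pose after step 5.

0 9/20 45/58 189/1160 -45/116 8 -1 E
1 18/25 90/41 756/1025 -45/41 7 -1 S
2 9/5 45/73 -216/365 -45/146 7 0 W
3 90/157 90/61 4320/9577 -45/61 8 0 S
4 5/4 1/2 -3/8 -1/4 8 1 W
5 90/193 18/17 972/3281 -9/17 9 1 S
final 9 2 W

n=0: pose=(8,-1,E); sL=9/20, sR=45/58; mL=189/1160, mR=-45/116; mL+mR=-9/40 → advance -1; mR−mL=-639/1160 → turn -1·90°
n=1: pose=(7,-1,S); sL=18/25, sR=90/41; mL=756/1025, mR=-45/41; mL+mR=-9/25 → advance -1; mR−mL=-1881/1025 → turn -1·90°
n=2: pose=(7,0,W); sL=9/5, sR=45/73; mL=-216/365, mR=-45/146; mL+mR=-9/10 → advance -1; mR−mL=207/730 → turn +1·90°
n=3: pose=(8,0,S); sL=90/157, sR=90/61; mL=4320/9577, mR=-45/61; mL+mR=-45/157 → advance -1; mR−mL=-11385/9577 → turn -1·90°
n=4: pose=(8,1,W); sL=5/4, sR=1/2; mL=-3/8, mR=-1/4; mL+mR=-5/8 → advance -1; mR−mL=1/8 → turn +1·90°
n=5: pose=(9,1,S); sL=90/193, sR=18/17; mL=972/3281, mR=-9/17; mL+mR=-45/193 → advance -1; mR−mL=-2709/3281 → turn -1·90°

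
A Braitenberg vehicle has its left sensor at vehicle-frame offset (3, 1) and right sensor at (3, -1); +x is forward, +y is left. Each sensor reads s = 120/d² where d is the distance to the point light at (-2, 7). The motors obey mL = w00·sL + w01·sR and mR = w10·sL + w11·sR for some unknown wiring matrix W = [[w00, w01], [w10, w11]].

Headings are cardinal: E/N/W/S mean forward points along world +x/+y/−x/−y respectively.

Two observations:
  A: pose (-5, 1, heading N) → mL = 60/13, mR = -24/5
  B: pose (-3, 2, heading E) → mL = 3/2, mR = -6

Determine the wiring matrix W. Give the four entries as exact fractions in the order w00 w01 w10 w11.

obs A: pose=(-5,1,N) → sL=24/5, sR=120/13, mL=60/13, mR=-24/5
obs B: pose=(-3,2,E) → sL=6, sR=3, mL=3/2, mR=-6
sensor matrix S = [[24/5, 120/13], [6, 3]]; det S = -2664/65
solve [mL_A; mL_B] = S·[w00; w01] and [mR_A; mR_B] = S·[w10; w11]:
  w00 = 0, w01 = 1/2, w10 = -1, w11 = 0

0 1/2 -1 0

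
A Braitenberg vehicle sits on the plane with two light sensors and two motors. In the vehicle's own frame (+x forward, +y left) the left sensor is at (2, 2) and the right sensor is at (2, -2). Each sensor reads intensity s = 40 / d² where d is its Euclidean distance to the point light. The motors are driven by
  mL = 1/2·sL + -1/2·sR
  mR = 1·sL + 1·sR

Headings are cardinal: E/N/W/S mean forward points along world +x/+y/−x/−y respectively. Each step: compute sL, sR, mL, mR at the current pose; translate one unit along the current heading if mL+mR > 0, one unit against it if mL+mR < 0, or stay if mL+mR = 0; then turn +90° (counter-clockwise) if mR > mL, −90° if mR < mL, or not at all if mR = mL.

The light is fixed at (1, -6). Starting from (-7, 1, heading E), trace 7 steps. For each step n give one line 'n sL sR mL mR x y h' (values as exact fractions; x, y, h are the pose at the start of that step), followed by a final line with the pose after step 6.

n=0: pose=(-7,1,E); sL=40/117, sR=40/61; mL=-1120/7137, mR=7120/7137; mL+mR=2000/2379 → advance +1; mR−mL=8240/7137 → turn +1·90°
n=1: pose=(-6,1,N); sL=20/81, sR=20/53; mL=-280/4293, mR=2680/4293; mL+mR=800/1431 → advance +1; mR−mL=2960/4293 → turn +1·90°
n=2: pose=(-6,2,W); sL=40/117, sR=40/181; mL=1280/21177, mR=11920/21177; mL+mR=4400/7059 → advance +1; mR−mL=10640/21177 → turn +1·90°
n=3: pose=(-7,2,S); sL=5/9, sR=5/17; mL=20/153, mR=130/153; mL+mR=50/51 → advance +1; mR−mL=110/153 → turn +1·90°
n=4: pose=(-7,1,E); sL=40/117, sR=40/61; mL=-1120/7137, mR=7120/7137; mL+mR=2000/2379 → advance +1; mR−mL=8240/7137 → turn +1·90°
n=5: pose=(-6,1,N); sL=20/81, sR=20/53; mL=-280/4293, mR=2680/4293; mL+mR=800/1431 → advance +1; mR−mL=2960/4293 → turn +1·90°
n=6: pose=(-6,2,W); sL=40/117, sR=40/181; mL=1280/21177, mR=11920/21177; mL+mR=4400/7059 → advance +1; mR−mL=10640/21177 → turn +1·90°

0 40/117 40/61 -1120/7137 7120/7137 -7 1 E
1 20/81 20/53 -280/4293 2680/4293 -6 1 N
2 40/117 40/181 1280/21177 11920/21177 -6 2 W
3 5/9 5/17 20/153 130/153 -7 2 S
4 40/117 40/61 -1120/7137 7120/7137 -7 1 E
5 20/81 20/53 -280/4293 2680/4293 -6 1 N
6 40/117 40/181 1280/21177 11920/21177 -6 2 W
final -7 2 S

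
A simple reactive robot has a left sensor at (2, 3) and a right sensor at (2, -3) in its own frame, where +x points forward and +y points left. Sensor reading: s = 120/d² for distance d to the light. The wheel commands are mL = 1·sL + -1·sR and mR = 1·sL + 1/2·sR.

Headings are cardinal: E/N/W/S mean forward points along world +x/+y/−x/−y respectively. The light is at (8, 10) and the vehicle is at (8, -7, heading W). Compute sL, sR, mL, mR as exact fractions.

30/101 3/5 -153/505 603/1010

left sensor world pos  = (6, -10); dL² = 404
right sensor world pos = (6, -4); dR² = 200
sL = 120/404 = 30/101
sR = 120/200 = 3/5
mL = 1·sL + -1·sR = -153/505
mR = 1·sL + 1/2·sR = 603/1010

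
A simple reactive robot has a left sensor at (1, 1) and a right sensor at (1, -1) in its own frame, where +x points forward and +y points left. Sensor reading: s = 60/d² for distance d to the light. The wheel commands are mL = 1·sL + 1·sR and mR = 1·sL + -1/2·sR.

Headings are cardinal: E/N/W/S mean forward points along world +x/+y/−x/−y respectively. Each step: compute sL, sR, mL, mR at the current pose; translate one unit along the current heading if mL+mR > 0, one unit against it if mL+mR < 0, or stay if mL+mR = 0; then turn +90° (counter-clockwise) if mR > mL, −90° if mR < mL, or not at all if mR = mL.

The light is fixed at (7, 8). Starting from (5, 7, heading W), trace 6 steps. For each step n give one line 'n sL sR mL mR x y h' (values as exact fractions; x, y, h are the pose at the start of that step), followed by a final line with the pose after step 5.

0 60/13 20/3 440/39 50/39 5 7 W
1 15/4 15 75/4 -15/4 4 7 N
2 12 12 24 6 4 8 E
3 30 6 36 27 5 8 S
4 60/13 20/3 440/39 50/39 5 7 W
5 15/4 15 75/4 -15/4 4 7 N
final 4 8 E

n=0: pose=(5,7,W); sL=60/13, sR=20/3; mL=440/39, mR=50/39; mL+mR=490/39 → advance +1; mR−mL=-10 → turn -1·90°
n=1: pose=(4,7,N); sL=15/4, sR=15; mL=75/4, mR=-15/4; mL+mR=15 → advance +1; mR−mL=-45/2 → turn -1·90°
n=2: pose=(4,8,E); sL=12, sR=12; mL=24, mR=6; mL+mR=30 → advance +1; mR−mL=-18 → turn -1·90°
n=3: pose=(5,8,S); sL=30, sR=6; mL=36, mR=27; mL+mR=63 → advance +1; mR−mL=-9 → turn -1·90°
n=4: pose=(5,7,W); sL=60/13, sR=20/3; mL=440/39, mR=50/39; mL+mR=490/39 → advance +1; mR−mL=-10 → turn -1·90°
n=5: pose=(4,7,N); sL=15/4, sR=15; mL=75/4, mR=-15/4; mL+mR=15 → advance +1; mR−mL=-45/2 → turn -1·90°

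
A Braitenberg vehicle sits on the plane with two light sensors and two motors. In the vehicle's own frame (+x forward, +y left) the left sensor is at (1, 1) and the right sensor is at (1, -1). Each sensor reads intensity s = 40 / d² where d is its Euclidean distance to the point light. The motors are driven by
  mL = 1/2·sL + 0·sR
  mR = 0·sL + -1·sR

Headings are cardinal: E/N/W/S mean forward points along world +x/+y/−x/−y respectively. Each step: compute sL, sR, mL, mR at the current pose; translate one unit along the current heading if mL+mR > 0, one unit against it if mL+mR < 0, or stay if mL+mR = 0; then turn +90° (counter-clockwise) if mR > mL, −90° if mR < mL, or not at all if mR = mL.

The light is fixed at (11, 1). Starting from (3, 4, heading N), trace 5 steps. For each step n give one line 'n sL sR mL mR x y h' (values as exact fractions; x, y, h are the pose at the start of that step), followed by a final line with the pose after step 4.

n=0: pose=(3,4,N); sL=40/97, sR=8/13; mL=20/97, mR=-8/13; mL+mR=-516/1261 → advance -1; mR−mL=-1036/1261 → turn -1·90°
n=1: pose=(3,3,E); sL=20/29, sR=4/5; mL=10/29, mR=-4/5; mL+mR=-66/145 → advance -1; mR−mL=-166/145 → turn -1·90°
n=2: pose=(2,3,S); sL=8/13, sR=40/101; mL=4/13, mR=-40/101; mL+mR=-116/1313 → advance -1; mR−mL=-924/1313 → turn -1·90°
n=3: pose=(2,4,W); sL=5/13, sR=10/29; mL=5/26, mR=-10/29; mL+mR=-115/754 → advance -1; mR−mL=-405/754 → turn -1·90°
n=4: pose=(3,4,N); sL=40/97, sR=8/13; mL=20/97, mR=-8/13; mL+mR=-516/1261 → advance -1; mR−mL=-1036/1261 → turn -1·90°

0 40/97 8/13 20/97 -8/13 3 4 N
1 20/29 4/5 10/29 -4/5 3 3 E
2 8/13 40/101 4/13 -40/101 2 3 S
3 5/13 10/29 5/26 -10/29 2 4 W
4 40/97 8/13 20/97 -8/13 3 4 N
final 3 3 E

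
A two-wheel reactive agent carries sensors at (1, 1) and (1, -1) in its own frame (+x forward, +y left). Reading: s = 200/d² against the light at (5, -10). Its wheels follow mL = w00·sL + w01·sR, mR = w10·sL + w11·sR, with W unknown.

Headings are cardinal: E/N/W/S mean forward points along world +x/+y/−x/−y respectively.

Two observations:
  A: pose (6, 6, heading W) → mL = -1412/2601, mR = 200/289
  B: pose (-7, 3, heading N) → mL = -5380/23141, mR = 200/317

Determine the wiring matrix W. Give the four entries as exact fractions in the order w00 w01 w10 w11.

obs A: pose=(6,6,W) → sL=8/9, sR=200/289, mL=-1412/2601, mR=200/289
obs B: pose=(-7,3,N) → sL=40/73, sR=200/317, mL=-5380/23141, mR=200/317
sensor matrix S = [[8/9, 200/289], [40/73, 200/317]]; det S = 10931200/60189741
solve [mL_A; mL_B] = S·[w00; w01] and [mR_A; mR_B] = S·[w10; w11]:
  w00 = -1, w01 = 1/2, w10 = 0, w11 = 1

-1 1/2 0 1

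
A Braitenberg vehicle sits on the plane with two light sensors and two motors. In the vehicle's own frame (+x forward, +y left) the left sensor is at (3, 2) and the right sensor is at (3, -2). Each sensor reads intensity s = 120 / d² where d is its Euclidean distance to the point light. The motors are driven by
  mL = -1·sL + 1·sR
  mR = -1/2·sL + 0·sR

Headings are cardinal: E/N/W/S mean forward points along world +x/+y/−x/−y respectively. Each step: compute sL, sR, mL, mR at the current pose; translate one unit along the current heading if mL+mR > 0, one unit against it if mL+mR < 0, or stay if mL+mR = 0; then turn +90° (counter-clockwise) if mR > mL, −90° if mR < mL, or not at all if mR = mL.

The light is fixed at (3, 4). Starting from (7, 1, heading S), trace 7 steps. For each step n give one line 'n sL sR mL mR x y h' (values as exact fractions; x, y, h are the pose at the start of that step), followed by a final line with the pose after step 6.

0 5/3 3 4/3 -5/6 7 1 S
1 120/37 24 768/37 -60/37 7 0 W
2 60 60/13 -720/13 -30 6 0 N
3 120/49 40/3 1600/147 -60/49 6 -1 W
4 30 6 -24 -15 5 -1 N
5 24/13 120/17 1152/221 -12/13 5 -2 W
6 12 20/3 -16/3 -6 4 -2 N
final 4 -3 E

n=0: pose=(7,1,S); sL=5/3, sR=3; mL=4/3, mR=-5/6; mL+mR=1/2 → advance +1; mR−mL=-13/6 → turn -1·90°
n=1: pose=(7,0,W); sL=120/37, sR=24; mL=768/37, mR=-60/37; mL+mR=708/37 → advance +1; mR−mL=-828/37 → turn -1·90°
n=2: pose=(6,0,N); sL=60, sR=60/13; mL=-720/13, mR=-30; mL+mR=-1110/13 → advance -1; mR−mL=330/13 → turn +1·90°
n=3: pose=(6,-1,W); sL=120/49, sR=40/3; mL=1600/147, mR=-60/49; mL+mR=1420/147 → advance +1; mR−mL=-1780/147 → turn -1·90°
n=4: pose=(5,-1,N); sL=30, sR=6; mL=-24, mR=-15; mL+mR=-39 → advance -1; mR−mL=9 → turn +1·90°
n=5: pose=(5,-2,W); sL=24/13, sR=120/17; mL=1152/221, mR=-12/13; mL+mR=948/221 → advance +1; mR−mL=-1356/221 → turn -1·90°
n=6: pose=(4,-2,N); sL=12, sR=20/3; mL=-16/3, mR=-6; mL+mR=-34/3 → advance -1; mR−mL=-2/3 → turn -1·90°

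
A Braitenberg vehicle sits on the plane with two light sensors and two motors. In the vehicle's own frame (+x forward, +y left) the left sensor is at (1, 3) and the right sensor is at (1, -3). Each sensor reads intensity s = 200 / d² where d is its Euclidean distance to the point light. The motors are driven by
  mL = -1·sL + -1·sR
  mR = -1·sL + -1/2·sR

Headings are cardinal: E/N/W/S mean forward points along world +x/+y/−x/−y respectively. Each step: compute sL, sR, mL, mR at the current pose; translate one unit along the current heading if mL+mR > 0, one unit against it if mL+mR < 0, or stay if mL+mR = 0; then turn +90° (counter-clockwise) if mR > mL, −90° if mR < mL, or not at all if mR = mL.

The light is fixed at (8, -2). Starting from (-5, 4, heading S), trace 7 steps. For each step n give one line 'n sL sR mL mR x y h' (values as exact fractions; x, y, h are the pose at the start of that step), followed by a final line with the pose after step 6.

0 8/5 200/281 -3248/1405 -2748/1405 -5 4 S
1 50/61 5/4 -505/244 -705/488 -5 5 E
2 200/353 40/37 -21520/13061 -14460/13061 -6 5 N
3 100/117 100/153 -1000/663 -2350/1989 -6 4 W
4 8/5 200/281 -3248/1405 -2748/1405 -5 4 S
5 50/61 5/4 -505/244 -705/488 -5 5 E
6 200/353 40/37 -21520/13061 -14460/13061 -6 5 N
final -6 4 W

n=0: pose=(-5,4,S); sL=8/5, sR=200/281; mL=-3248/1405, mR=-2748/1405; mL+mR=-5996/1405 → advance -1; mR−mL=100/281 → turn +1·90°
n=1: pose=(-5,5,E); sL=50/61, sR=5/4; mL=-505/244, mR=-705/488; mL+mR=-1715/488 → advance -1; mR−mL=5/8 → turn +1·90°
n=2: pose=(-6,5,N); sL=200/353, sR=40/37; mL=-21520/13061, mR=-14460/13061; mL+mR=-35980/13061 → advance -1; mR−mL=20/37 → turn +1·90°
n=3: pose=(-6,4,W); sL=100/117, sR=100/153; mL=-1000/663, mR=-2350/1989; mL+mR=-5350/1989 → advance -1; mR−mL=50/153 → turn +1·90°
n=4: pose=(-5,4,S); sL=8/5, sR=200/281; mL=-3248/1405, mR=-2748/1405; mL+mR=-5996/1405 → advance -1; mR−mL=100/281 → turn +1·90°
n=5: pose=(-5,5,E); sL=50/61, sR=5/4; mL=-505/244, mR=-705/488; mL+mR=-1715/488 → advance -1; mR−mL=5/8 → turn +1·90°
n=6: pose=(-6,5,N); sL=200/353, sR=40/37; mL=-21520/13061, mR=-14460/13061; mL+mR=-35980/13061 → advance -1; mR−mL=20/37 → turn +1·90°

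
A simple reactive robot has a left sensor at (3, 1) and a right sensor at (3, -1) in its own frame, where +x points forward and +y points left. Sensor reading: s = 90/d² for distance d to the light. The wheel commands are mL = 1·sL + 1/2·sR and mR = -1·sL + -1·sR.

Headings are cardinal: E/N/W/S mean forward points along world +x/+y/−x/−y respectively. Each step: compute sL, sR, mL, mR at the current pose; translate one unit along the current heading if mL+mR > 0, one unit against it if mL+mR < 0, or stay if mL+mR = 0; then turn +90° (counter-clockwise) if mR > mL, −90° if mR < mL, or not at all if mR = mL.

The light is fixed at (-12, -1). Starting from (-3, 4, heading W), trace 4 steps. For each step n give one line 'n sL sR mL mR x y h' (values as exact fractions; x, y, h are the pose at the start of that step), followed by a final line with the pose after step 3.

0 45/26 5/4 245/104 -155/52 -3 4 W
1 18/29 18/37 927/1073 -1188/1073 -2 4 N
2 45/97 45/89 12375/17266 -8370/8633 -2 3 E
3 90/101 18/13 2079/1313 -2988/1313 -3 3 S
final -3 4 W

n=0: pose=(-3,4,W); sL=45/26, sR=5/4; mL=245/104, mR=-155/52; mL+mR=-5/8 → advance -1; mR−mL=-555/104 → turn -1·90°
n=1: pose=(-2,4,N); sL=18/29, sR=18/37; mL=927/1073, mR=-1188/1073; mL+mR=-9/37 → advance -1; mR−mL=-2115/1073 → turn -1·90°
n=2: pose=(-2,3,E); sL=45/97, sR=45/89; mL=12375/17266, mR=-8370/8633; mL+mR=-45/178 → advance -1; mR−mL=-29115/17266 → turn -1·90°
n=3: pose=(-3,3,S); sL=90/101, sR=18/13; mL=2079/1313, mR=-2988/1313; mL+mR=-9/13 → advance -1; mR−mL=-5067/1313 → turn -1·90°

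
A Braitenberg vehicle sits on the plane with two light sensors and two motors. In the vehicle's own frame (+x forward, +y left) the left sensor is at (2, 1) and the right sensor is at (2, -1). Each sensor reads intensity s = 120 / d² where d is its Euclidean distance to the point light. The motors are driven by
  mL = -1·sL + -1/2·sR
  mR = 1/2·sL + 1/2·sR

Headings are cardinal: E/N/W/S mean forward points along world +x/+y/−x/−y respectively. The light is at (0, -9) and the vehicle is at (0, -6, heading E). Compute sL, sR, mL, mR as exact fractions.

6 15 -27/2 21/2

left sensor world pos  = (2, -5); dL² = 20
right sensor world pos = (2, -7); dR² = 8
sL = 120/20 = 6
sR = 120/8 = 15
mL = -1·sL + -1/2·sR = -27/2
mR = 1/2·sL + 1/2·sR = 21/2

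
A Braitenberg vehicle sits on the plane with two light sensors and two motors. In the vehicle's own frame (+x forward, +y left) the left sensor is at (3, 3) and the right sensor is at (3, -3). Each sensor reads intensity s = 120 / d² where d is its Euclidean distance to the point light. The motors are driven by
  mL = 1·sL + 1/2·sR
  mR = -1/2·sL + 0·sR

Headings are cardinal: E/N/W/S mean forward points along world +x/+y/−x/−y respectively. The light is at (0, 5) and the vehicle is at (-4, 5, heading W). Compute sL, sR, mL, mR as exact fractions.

60/29 60/29 90/29 -30/29

left sensor world pos  = (-7, 2); dL² = 58
right sensor world pos = (-7, 8); dR² = 58
sL = 120/58 = 60/29
sR = 120/58 = 60/29
mL = 1·sL + 1/2·sR = 90/29
mR = -1/2·sL + 0·sR = -30/29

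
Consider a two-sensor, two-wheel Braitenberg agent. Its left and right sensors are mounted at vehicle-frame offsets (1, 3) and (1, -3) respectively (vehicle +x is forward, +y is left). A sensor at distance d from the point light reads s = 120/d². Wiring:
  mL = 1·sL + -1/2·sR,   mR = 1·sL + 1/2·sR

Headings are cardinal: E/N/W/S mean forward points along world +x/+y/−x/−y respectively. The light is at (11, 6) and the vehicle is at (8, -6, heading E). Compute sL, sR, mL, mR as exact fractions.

24/17 120/229 4476/3893 6516/3893

left sensor world pos  = (9, -3); dL² = 85
right sensor world pos = (9, -9); dR² = 229
sL = 120/85 = 24/17
sR = 120/229 = 120/229
mL = 1·sL + -1/2·sR = 4476/3893
mR = 1·sL + 1/2·sR = 6516/3893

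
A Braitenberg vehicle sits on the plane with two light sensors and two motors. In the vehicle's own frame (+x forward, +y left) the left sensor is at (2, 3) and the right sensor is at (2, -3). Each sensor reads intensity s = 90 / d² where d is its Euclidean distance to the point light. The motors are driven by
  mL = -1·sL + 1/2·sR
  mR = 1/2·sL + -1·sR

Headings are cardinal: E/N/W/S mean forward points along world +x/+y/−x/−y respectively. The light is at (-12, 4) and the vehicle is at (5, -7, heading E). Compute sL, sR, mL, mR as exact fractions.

18/85 90/557 -6201/47345 -2637/47345

left sensor world pos  = (7, -4); dL² = 425
right sensor world pos = (7, -10); dR² = 557
sL = 90/425 = 18/85
sR = 90/557 = 90/557
mL = -1·sL + 1/2·sR = -6201/47345
mR = 1/2·sL + -1·sR = -2637/47345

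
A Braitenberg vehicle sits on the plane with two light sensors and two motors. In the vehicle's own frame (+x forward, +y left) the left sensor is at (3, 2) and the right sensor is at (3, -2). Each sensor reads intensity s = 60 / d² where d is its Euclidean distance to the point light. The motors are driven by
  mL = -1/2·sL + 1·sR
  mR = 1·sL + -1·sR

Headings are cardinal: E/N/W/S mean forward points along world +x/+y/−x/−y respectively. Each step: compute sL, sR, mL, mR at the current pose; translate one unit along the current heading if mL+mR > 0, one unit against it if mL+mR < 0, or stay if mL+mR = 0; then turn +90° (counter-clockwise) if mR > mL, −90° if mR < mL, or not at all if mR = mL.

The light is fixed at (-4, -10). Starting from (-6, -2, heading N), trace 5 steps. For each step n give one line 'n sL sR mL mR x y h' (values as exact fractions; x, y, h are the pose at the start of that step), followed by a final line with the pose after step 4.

n=0: pose=(-6,-2,N); sL=60/137, sR=60/121; mL=4590/16577, mR=-960/16577; mL+mR=30/137 → advance +1; mR−mL=-5550/16577 → turn -1·90°
n=1: pose=(-6,-1,E); sL=30/61, sR=6/5; mL=291/305, mR=-216/305; mL+mR=15/61 → advance +1; mR−mL=-507/305 → turn -1·90°
n=2: pose=(-5,-1,S); sL=60/37, sR=4/3; mL=58/111, mR=32/111; mL+mR=30/37 → advance +1; mR−mL=-26/111 → turn -1·90°
n=3: pose=(-5,-2,W); sL=15/13, sR=15/29; mL=-45/754, mR=240/377; mL+mR=15/26 → advance +1; mR−mL=525/754 → turn +1·90°
n=4: pose=(-6,-2,S); sL=12/5, sR=60/41; mL=54/205, mR=192/205; mL+mR=6/5 → advance +1; mR−mL=138/205 → turn +1·90°

0 60/137 60/121 4590/16577 -960/16577 -6 -2 N
1 30/61 6/5 291/305 -216/305 -6 -1 E
2 60/37 4/3 58/111 32/111 -5 -1 S
3 15/13 15/29 -45/754 240/377 -5 -2 W
4 12/5 60/41 54/205 192/205 -6 -2 S
final -6 -3 E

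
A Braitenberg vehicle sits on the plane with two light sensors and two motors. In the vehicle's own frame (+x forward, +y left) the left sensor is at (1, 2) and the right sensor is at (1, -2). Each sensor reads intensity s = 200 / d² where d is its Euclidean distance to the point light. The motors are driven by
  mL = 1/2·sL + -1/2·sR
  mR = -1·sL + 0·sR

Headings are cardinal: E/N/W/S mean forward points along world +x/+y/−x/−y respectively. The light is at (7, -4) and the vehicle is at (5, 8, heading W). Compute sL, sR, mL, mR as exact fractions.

200/109 40/41 1920/4469 -200/109

left sensor world pos  = (4, 6); dL² = 109
right sensor world pos = (4, 10); dR² = 205
sL = 200/109 = 200/109
sR = 200/205 = 40/41
mL = 1/2·sL + -1/2·sR = 1920/4469
mR = -1·sL + 0·sR = -200/109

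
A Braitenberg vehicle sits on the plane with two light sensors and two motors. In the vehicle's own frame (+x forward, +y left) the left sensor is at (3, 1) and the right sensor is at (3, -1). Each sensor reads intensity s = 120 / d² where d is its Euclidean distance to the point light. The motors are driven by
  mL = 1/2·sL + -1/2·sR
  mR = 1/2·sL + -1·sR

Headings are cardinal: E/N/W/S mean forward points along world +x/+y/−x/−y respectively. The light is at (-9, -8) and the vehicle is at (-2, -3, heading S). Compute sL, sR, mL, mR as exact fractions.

left sensor world pos  = (-1, -6); dL² = 68
right sensor world pos = (-3, -6); dR² = 40
sL = 120/68 = 30/17
sR = 120/40 = 3
mL = 1/2·sL + -1/2·sR = -21/34
mR = 1/2·sL + -1·sR = -36/17

30/17 3 -21/34 -36/17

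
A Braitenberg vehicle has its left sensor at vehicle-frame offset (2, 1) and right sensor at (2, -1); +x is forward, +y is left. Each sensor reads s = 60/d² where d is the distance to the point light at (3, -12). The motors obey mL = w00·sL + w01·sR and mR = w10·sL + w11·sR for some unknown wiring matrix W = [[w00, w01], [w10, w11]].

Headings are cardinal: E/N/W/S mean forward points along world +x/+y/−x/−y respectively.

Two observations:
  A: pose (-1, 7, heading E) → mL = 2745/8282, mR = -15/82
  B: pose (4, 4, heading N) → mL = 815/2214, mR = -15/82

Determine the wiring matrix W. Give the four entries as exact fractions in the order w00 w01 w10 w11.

1 1 0 -1

obs A: pose=(-1,7,E) → sL=15/101, sR=15/82, mL=2745/8282, mR=-15/82
obs B: pose=(4,4,N) → sL=5/27, sR=15/82, mL=815/2214, mR=-15/82
sensor matrix S = [[15/101, 15/82], [5/27, 15/82]]; det S = -250/37269
solve [mL_A; mL_B] = S·[w00; w01] and [mR_A; mR_B] = S·[w10; w11]:
  w00 = 1, w01 = 1, w10 = 0, w11 = -1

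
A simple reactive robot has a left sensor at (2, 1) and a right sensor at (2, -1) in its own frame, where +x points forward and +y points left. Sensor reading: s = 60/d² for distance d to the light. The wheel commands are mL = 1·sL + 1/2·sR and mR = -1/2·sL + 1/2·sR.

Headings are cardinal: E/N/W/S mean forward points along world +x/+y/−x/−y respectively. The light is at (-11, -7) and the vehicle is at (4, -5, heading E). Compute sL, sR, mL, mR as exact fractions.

30/149 6/29 1317/4321 12/4321

left sensor world pos  = (6, -4); dL² = 298
right sensor world pos = (6, -6); dR² = 290
sL = 60/298 = 30/149
sR = 60/290 = 6/29
mL = 1·sL + 1/2·sR = 1317/4321
mR = -1/2·sL + 1/2·sR = 12/4321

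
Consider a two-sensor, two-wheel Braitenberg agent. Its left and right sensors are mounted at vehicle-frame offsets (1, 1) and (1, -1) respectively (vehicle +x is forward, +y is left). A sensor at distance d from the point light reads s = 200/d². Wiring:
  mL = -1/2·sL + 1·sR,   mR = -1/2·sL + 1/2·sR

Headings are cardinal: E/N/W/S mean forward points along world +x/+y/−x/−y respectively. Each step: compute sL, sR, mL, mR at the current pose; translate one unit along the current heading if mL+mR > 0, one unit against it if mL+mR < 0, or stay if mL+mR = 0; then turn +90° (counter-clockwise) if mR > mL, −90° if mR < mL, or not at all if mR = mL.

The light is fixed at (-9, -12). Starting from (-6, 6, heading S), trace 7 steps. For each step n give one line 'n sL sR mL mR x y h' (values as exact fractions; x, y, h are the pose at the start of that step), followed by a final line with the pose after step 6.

n=0: pose=(-6,6,S); sL=40/61, sR=200/293; mL=6340/17873, mR=240/17873; mL+mR=6580/17873 → advance +1; mR−mL=-100/293 → turn -1·90°
n=1: pose=(-6,5,W); sL=10/13, sR=25/41; mL=120/533, mR=-85/1066; mL+mR=155/1066 → advance +1; mR−mL=-25/82 → turn -1·90°
n=2: pose=(-7,5,N); sL=8/13, sR=200/333; mL=1268/4329, mR=-32/4329; mL+mR=412/1443 → advance +1; mR−mL=-100/333 → turn -1·90°
n=3: pose=(-7,6,E); sL=20/37, sR=100/149; mL=2210/5513, mR=360/5513; mL+mR=2570/5513 → advance +1; mR−mL=-50/149 → turn -1·90°
n=4: pose=(-6,6,S); sL=40/61, sR=200/293; mL=6340/17873, mR=240/17873; mL+mR=6580/17873 → advance +1; mR−mL=-100/293 → turn -1·90°
n=5: pose=(-6,5,W); sL=10/13, sR=25/41; mL=120/533, mR=-85/1066; mL+mR=155/1066 → advance +1; mR−mL=-25/82 → turn -1·90°
n=6: pose=(-7,5,N); sL=8/13, sR=200/333; mL=1268/4329, mR=-32/4329; mL+mR=412/1443 → advance +1; mR−mL=-100/333 → turn -1·90°

0 40/61 200/293 6340/17873 240/17873 -6 6 S
1 10/13 25/41 120/533 -85/1066 -6 5 W
2 8/13 200/333 1268/4329 -32/4329 -7 5 N
3 20/37 100/149 2210/5513 360/5513 -7 6 E
4 40/61 200/293 6340/17873 240/17873 -6 6 S
5 10/13 25/41 120/533 -85/1066 -6 5 W
6 8/13 200/333 1268/4329 -32/4329 -7 5 N
final -7 6 E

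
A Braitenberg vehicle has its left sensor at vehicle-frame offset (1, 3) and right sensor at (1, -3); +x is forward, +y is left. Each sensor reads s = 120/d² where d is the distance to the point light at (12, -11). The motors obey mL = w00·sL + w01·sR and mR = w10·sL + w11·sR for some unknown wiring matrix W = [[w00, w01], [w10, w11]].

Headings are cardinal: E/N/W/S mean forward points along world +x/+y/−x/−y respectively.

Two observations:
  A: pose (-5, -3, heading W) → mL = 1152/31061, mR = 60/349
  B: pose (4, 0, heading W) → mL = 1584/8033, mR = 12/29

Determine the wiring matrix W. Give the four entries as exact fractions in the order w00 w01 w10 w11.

obs A: pose=(-5,-3,W) → sL=120/349, sR=24/89, mL=1152/31061, mR=60/349
obs B: pose=(4,0,W) → sL=24/29, sR=120/277, mL=1584/8033, mR=12/29
sensor matrix S = [[120/349, 24/89], [24/29, 120/277]]; det S = -18517248/249513013
solve [mL_A; mL_B] = S·[w00; w01] and [mR_A; mR_B] = S·[w10; w11]:
  w00 = 1/2, w01 = -1/2, w10 = 1/2, w11 = 0

1/2 -1/2 1/2 0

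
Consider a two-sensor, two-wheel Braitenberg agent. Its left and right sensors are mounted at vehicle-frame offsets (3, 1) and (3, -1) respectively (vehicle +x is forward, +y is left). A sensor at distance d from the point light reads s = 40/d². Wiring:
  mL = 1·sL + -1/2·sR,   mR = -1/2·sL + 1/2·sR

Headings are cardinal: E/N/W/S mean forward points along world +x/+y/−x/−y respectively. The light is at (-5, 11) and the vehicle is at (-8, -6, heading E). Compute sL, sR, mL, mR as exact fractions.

left sensor world pos  = (-5, -5); dL² = 256
right sensor world pos = (-5, -7); dR² = 324
sL = 40/256 = 5/32
sR = 40/324 = 10/81
mL = 1·sL + -1/2·sR = 245/2592
mR = -1/2·sL + 1/2·sR = -85/5184

5/32 10/81 245/2592 -85/5184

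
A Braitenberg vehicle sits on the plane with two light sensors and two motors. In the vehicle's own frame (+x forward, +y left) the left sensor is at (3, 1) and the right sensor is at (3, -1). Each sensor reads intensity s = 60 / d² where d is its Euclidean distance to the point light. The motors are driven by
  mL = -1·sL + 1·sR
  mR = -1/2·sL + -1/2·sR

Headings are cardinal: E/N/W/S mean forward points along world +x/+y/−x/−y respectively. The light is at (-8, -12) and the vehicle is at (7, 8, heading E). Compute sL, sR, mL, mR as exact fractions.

4/51 12/137 64/6987 -580/6987

left sensor world pos  = (10, 9); dL² = 765
right sensor world pos = (10, 7); dR² = 685
sL = 60/765 = 4/51
sR = 60/685 = 12/137
mL = -1·sL + 1·sR = 64/6987
mR = -1/2·sL + -1/2·sR = -580/6987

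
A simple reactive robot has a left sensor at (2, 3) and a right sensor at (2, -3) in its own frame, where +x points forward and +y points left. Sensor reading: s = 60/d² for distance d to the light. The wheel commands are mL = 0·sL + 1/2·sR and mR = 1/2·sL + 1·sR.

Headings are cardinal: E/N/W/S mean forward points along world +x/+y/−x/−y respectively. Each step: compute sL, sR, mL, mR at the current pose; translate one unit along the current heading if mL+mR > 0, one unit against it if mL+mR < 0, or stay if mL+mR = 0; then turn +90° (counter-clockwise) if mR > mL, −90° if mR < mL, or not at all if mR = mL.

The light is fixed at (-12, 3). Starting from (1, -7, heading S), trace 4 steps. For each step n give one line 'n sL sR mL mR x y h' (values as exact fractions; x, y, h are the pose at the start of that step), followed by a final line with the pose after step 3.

n=0: pose=(1,-7,S); sL=3/20, sR=15/61; mL=15/122, mR=783/2440; mL+mR=1083/2440 → advance +1; mR−mL=483/2440 → turn +1·90°
n=1: pose=(1,-8,E); sL=60/289, sR=60/421; mL=30/421, mR=29970/121669; mL+mR=38640/121669 → advance +1; mR−mL=21300/121669 → turn +1·90°
n=2: pose=(2,-8,N); sL=30/101, sR=6/37; mL=3/37, mR=1161/3737; mL+mR=1464/3737 → advance +1; mR−mL=858/3737 → turn +1·90°
n=3: pose=(2,-7,W); sL=60/313, sR=60/193; mL=30/193, mR=24570/60409; mL+mR=33960/60409 → advance +1; mR−mL=15180/60409 → turn +1·90°

0 3/20 15/61 15/122 783/2440 1 -7 S
1 60/289 60/421 30/421 29970/121669 1 -8 E
2 30/101 6/37 3/37 1161/3737 2 -8 N
3 60/313 60/193 30/193 24570/60409 2 -7 W
final 1 -7 S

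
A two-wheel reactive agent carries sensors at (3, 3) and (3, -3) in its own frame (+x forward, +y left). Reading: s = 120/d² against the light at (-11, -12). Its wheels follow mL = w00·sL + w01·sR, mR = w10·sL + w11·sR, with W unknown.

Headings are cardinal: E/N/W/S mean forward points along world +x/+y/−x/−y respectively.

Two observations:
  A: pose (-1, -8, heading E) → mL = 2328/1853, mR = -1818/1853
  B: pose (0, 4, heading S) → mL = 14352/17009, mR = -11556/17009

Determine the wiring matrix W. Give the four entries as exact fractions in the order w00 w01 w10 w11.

obs A: pose=(-1,-8,E) → sL=60/109, sR=12/17, mL=2328/1853, mR=-1818/1853
obs B: pose=(0,4,S) → sL=24/73, sR=120/233, mL=14352/17009, mR=-11556/17009
sensor matrix S = [[60/109, 12/17], [24/73, 120/233]]; det S = 1620864/31517677
solve [mL_A; mL_B] = S·[w00; w01] and [mR_A; mR_B] = S·[w10; w11]:
  w00 = 1, w01 = 1, w10 = -1/2, w11 = -1

1 1 -1/2 -1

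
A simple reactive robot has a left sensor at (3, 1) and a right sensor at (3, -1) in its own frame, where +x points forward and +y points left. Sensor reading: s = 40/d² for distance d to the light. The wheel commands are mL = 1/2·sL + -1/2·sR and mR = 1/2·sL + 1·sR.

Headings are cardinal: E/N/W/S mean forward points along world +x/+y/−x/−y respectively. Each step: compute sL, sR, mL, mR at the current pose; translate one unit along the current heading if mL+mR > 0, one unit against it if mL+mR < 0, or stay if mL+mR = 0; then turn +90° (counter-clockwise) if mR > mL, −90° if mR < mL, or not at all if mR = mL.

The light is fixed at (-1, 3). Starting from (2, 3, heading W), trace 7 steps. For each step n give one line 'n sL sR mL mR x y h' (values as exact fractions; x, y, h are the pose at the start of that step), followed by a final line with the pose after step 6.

n=0: pose=(2,3,W); sL=40, sR=40; mL=0, mR=60; mL+mR=60 → advance +1; mR−mL=60 → turn +1·90°
n=1: pose=(1,3,S); sL=20/9, sR=4; mL=-8/9, mR=46/9; mL+mR=38/9 → advance +1; mR−mL=6 → turn +1·90°
n=2: pose=(1,2,E); sL=8/5, sR=40/29; mL=16/145, mR=316/145; mL+mR=332/145 → advance +1; mR−mL=60/29 → turn +1·90°
n=3: pose=(2,2,N); sL=5, sR=2; mL=3/2, mR=9/2; mL+mR=6 → advance +1; mR−mL=3 → turn +1·90°
n=4: pose=(2,3,W); sL=40, sR=40; mL=0, mR=60; mL+mR=60 → advance +1; mR−mL=60 → turn +1·90°
n=5: pose=(1,3,S); sL=20/9, sR=4; mL=-8/9, mR=46/9; mL+mR=38/9 → advance +1; mR−mL=6 → turn +1·90°
n=6: pose=(1,2,E); sL=8/5, sR=40/29; mL=16/145, mR=316/145; mL+mR=332/145 → advance +1; mR−mL=60/29 → turn +1·90°

0 40 40 0 60 2 3 W
1 20/9 4 -8/9 46/9 1 3 S
2 8/5 40/29 16/145 316/145 1 2 E
3 5 2 3/2 9/2 2 2 N
4 40 40 0 60 2 3 W
5 20/9 4 -8/9 46/9 1 3 S
6 8/5 40/29 16/145 316/145 1 2 E
final 2 2 N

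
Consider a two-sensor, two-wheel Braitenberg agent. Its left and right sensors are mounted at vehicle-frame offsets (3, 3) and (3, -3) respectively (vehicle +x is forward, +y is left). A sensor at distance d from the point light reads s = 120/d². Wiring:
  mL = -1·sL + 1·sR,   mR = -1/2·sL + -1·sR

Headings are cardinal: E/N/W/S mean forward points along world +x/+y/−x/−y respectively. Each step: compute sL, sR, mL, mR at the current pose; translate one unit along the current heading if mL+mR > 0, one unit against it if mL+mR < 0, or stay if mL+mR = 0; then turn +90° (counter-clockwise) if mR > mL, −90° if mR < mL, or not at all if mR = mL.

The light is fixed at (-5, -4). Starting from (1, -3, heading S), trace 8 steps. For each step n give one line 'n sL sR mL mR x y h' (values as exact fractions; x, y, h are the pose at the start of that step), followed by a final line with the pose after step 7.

n=0: pose=(1,-3,S); sL=24/17, sR=120/13; mL=1728/221, mR=-2196/221; mL+mR=-36/17 → advance -1; mR−mL=-3924/221 → turn -1·90°
n=1: pose=(1,-2,W); sL=12, sR=60/17; mL=-144/17, mR=-162/17; mL+mR=-18 → advance -1; mR−mL=-18/17 → turn -1·90°
n=2: pose=(2,-2,N); sL=120/41, sR=24/25; mL=-2016/1025, mR=-2484/1025; mL+mR=-180/41 → advance -1; mR−mL=-468/1025 → turn -1·90°
n=3: pose=(2,-3,E); sL=30/29, sR=15/13; mL=45/377, mR=-630/377; mL+mR=-45/29 → advance -1; mR−mL=-675/377 → turn -1·90°
n=4: pose=(1,-3,S); sL=24/17, sR=120/13; mL=1728/221, mR=-2196/221; mL+mR=-36/17 → advance -1; mR−mL=-3924/221 → turn -1·90°
n=5: pose=(1,-2,W); sL=12, sR=60/17; mL=-144/17, mR=-162/17; mL+mR=-18 → advance -1; mR−mL=-18/17 → turn -1·90°
n=6: pose=(2,-2,N); sL=120/41, sR=24/25; mL=-2016/1025, mR=-2484/1025; mL+mR=-180/41 → advance -1; mR−mL=-468/1025 → turn -1·90°
n=7: pose=(2,-3,E); sL=30/29, sR=15/13; mL=45/377, mR=-630/377; mL+mR=-45/29 → advance -1; mR−mL=-675/377 → turn -1·90°

0 24/17 120/13 1728/221 -2196/221 1 -3 S
1 12 60/17 -144/17 -162/17 1 -2 W
2 120/41 24/25 -2016/1025 -2484/1025 2 -2 N
3 30/29 15/13 45/377 -630/377 2 -3 E
4 24/17 120/13 1728/221 -2196/221 1 -3 S
5 12 60/17 -144/17 -162/17 1 -2 W
6 120/41 24/25 -2016/1025 -2484/1025 2 -2 N
7 30/29 15/13 45/377 -630/377 2 -3 E
final 1 -3 S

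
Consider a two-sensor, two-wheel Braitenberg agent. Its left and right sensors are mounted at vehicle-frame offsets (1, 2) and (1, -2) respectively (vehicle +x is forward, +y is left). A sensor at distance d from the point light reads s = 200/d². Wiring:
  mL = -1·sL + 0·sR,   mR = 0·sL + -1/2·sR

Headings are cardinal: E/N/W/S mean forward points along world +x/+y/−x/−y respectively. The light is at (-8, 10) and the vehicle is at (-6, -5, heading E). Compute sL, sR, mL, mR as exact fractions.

left sensor world pos  = (-5, -3); dL² = 178
right sensor world pos = (-5, -7); dR² = 298
sL = 200/178 = 100/89
sR = 200/298 = 100/149
mL = -1·sL + 0·sR = -100/89
mR = 0·sL + -1/2·sR = -50/149

100/89 100/149 -100/89 -50/149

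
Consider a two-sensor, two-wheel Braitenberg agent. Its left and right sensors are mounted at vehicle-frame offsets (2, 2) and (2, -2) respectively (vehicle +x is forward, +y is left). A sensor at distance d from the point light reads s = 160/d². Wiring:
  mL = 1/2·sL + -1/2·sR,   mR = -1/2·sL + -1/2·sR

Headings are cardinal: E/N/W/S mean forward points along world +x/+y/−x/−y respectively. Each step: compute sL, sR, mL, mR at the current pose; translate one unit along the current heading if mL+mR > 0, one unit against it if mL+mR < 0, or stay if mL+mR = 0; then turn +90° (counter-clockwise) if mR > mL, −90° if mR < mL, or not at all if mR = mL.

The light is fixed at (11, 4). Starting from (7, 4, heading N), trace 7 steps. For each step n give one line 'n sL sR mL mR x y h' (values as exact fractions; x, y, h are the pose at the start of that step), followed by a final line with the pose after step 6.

0 4 20 -8 -12 7 4 N
1 32 160/13 128/13 -288/13 7 3 E
2 80/9 80/29 800/261 -1520/261 6 3 S
3 160/53 160/53 0 -160/53 6 4 W
4 4 20 -8 -12 7 4 N
5 32 160/13 128/13 -288/13 7 3 E
6 80/9 80/29 800/261 -1520/261 6 3 S
final 6 4 W

n=0: pose=(7,4,N); sL=4, sR=20; mL=-8, mR=-12; mL+mR=-20 → advance -1; mR−mL=-4 → turn -1·90°
n=1: pose=(7,3,E); sL=32, sR=160/13; mL=128/13, mR=-288/13; mL+mR=-160/13 → advance -1; mR−mL=-32 → turn -1·90°
n=2: pose=(6,3,S); sL=80/9, sR=80/29; mL=800/261, mR=-1520/261; mL+mR=-80/29 → advance -1; mR−mL=-80/9 → turn -1·90°
n=3: pose=(6,4,W); sL=160/53, sR=160/53; mL=0, mR=-160/53; mL+mR=-160/53 → advance -1; mR−mL=-160/53 → turn -1·90°
n=4: pose=(7,4,N); sL=4, sR=20; mL=-8, mR=-12; mL+mR=-20 → advance -1; mR−mL=-4 → turn -1·90°
n=5: pose=(7,3,E); sL=32, sR=160/13; mL=128/13, mR=-288/13; mL+mR=-160/13 → advance -1; mR−mL=-32 → turn -1·90°
n=6: pose=(6,3,S); sL=80/9, sR=80/29; mL=800/261, mR=-1520/261; mL+mR=-80/29 → advance -1; mR−mL=-80/9 → turn -1·90°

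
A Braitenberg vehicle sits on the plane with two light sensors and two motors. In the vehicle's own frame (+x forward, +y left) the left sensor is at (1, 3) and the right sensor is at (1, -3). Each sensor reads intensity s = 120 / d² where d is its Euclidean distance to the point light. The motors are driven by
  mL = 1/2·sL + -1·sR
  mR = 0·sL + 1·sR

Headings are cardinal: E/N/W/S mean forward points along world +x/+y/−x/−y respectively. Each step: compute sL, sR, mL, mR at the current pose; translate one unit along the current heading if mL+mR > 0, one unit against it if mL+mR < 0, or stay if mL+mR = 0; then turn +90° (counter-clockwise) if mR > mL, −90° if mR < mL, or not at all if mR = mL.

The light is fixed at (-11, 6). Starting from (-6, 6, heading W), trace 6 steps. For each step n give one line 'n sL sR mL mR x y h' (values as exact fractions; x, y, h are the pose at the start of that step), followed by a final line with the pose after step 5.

n=0: pose=(-6,6,W); sL=24/5, sR=24/5; mL=-12/5, mR=24/5; mL+mR=12/5 → advance +1; mR−mL=36/5 → turn +1·90°
n=1: pose=(-7,6,S); sL=12/5, sR=60; mL=-294/5, mR=60; mL+mR=6/5 → advance +1; mR−mL=594/5 → turn +1·90°
n=2: pose=(-7,5,E); sL=120/29, sR=120/41; mL=-1020/1189, mR=120/41; mL+mR=60/29 → advance +1; mR−mL=4500/1189 → turn +1·90°
n=3: pose=(-6,5,N); sL=30, sR=15/8; mL=105/8, mR=15/8; mL+mR=15 → advance +1; mR−mL=-45/4 → turn -1·90°
n=4: pose=(-6,6,E); sL=8/3, sR=8/3; mL=-4/3, mR=8/3; mL+mR=4/3 → advance +1; mR−mL=4 → turn +1·90°
n=5: pose=(-5,6,N); sL=12, sR=60/41; mL=186/41, mR=60/41; mL+mR=6 → advance +1; mR−mL=-126/41 → turn -1·90°

0 24/5 24/5 -12/5 24/5 -6 6 W
1 12/5 60 -294/5 60 -7 6 S
2 120/29 120/41 -1020/1189 120/41 -7 5 E
3 30 15/8 105/8 15/8 -6 5 N
4 8/3 8/3 -4/3 8/3 -6 6 E
5 12 60/41 186/41 60/41 -5 6 N
final -5 7 E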